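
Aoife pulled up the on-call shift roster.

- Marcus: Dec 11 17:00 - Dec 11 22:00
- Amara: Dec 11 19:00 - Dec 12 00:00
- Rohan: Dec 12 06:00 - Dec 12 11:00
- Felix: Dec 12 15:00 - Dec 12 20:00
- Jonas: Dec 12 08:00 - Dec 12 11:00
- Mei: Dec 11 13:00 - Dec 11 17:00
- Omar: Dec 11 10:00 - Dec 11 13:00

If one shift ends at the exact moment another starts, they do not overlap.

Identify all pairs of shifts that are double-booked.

Amara & Marcus, Jonas & Rohan

Sorted by start: Omar, Mei, Marcus, Amara, Rohan, Jonas, Felix.
Mei starts exactly when Omar ends (back-to-back, no overlap), so nothing later overlaps Omar either.
Marcus starts exactly when Mei ends (back-to-back, no overlap), so nothing later overlaps Mei either.
Amara starts before Marcus ends → Marcus and Amara overlap.
Rohan starts after Marcus ends, so nothing later overlaps Marcus either.
Rohan starts after Amara ends, so nothing later overlaps Amara either.
Jonas starts before Rohan ends → Rohan and Jonas overlap.
Felix starts after Rohan ends.
Felix starts after Jonas ends.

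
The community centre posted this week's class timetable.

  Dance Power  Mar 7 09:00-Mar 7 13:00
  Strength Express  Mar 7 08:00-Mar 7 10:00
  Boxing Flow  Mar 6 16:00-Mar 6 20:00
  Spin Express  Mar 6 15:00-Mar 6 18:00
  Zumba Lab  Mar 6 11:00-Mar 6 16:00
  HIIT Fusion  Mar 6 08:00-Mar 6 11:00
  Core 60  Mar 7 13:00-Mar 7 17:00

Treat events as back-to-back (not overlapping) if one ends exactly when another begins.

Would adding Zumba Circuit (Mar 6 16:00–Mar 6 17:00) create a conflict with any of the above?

Yes — it overlaps Boxing Flow, Spin Express

HIIT Fusion: ends Mar 6 11:00 at or before Zumba Circuit starts Mar 6 16:00 → clear.
Zumba Lab: ends Mar 6 16:00 at or before Zumba Circuit starts Mar 6 16:00 → clear.
Spin Express: starts Mar 6 15:00 before Zumba Circuit ends Mar 6 17:00, and ends Mar 6 18:00 after Zumba Circuit starts Mar 6 16:00 → overlap.
Boxing Flow: starts Mar 6 16:00 before Zumba Circuit ends Mar 6 17:00, and ends Mar 6 20:00 after Zumba Circuit starts Mar 6 16:00 → overlap.
Strength Express: starts Mar 7 08:00 at or after Zumba Circuit ends Mar 6 17:00 → clear.
Dance Power: starts Mar 7 09:00 at or after Zumba Circuit ends Mar 6 17:00 → clear.
Core 60: starts Mar 7 13:00 at or after Zumba Circuit ends Mar 6 17:00 → clear.
Zumba Circuit overlaps Spin Express, Boxing Flow.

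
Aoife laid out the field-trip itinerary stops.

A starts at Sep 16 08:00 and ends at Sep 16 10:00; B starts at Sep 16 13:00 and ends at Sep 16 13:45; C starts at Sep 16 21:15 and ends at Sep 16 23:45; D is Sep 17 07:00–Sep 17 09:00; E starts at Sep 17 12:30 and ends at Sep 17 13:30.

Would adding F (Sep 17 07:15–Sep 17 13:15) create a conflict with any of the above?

A: ends Sep 16 10:00 at or before F starts Sep 17 07:15 → clear.
B: ends Sep 16 13:45 at or before F starts Sep 17 07:15 → clear.
C: ends Sep 16 23:45 at or before F starts Sep 17 07:15 → clear.
D: starts Sep 17 07:00 before F ends Sep 17 13:15, and ends Sep 17 09:00 after F starts Sep 17 07:15 → overlap.
E: starts Sep 17 12:30 before F ends Sep 17 13:15, and ends Sep 17 13:30 after F starts Sep 17 07:15 → overlap.
F overlaps D, E.

Yes — it overlaps D, E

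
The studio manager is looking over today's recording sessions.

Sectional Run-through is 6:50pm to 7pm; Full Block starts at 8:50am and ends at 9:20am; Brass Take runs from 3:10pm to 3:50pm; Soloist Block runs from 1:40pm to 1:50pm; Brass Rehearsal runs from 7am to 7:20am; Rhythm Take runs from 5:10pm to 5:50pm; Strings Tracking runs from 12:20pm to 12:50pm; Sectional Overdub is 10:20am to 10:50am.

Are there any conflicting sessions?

No

Check each pair: they overlap iff neither finishes before the other starts.
Sorted by start: Brass Rehearsal, Full Block, Sectional Overdub, Strings Tracking, Soloist Block, Brass Take, Rhythm Take, Sectional Run-through.
Full Block starts after Brass Rehearsal ends, so nothing later overlaps Brass Rehearsal either.
Sectional Overdub starts after Full Block ends, so nothing later overlaps Full Block either.
Strings Tracking starts after Sectional Overdub ends, so nothing later overlaps Sectional Overdub either.
Soloist Block starts after Strings Tracking ends, so nothing later overlaps Strings Tracking either.
Brass Take starts after Soloist Block ends, so nothing later overlaps Soloist Block either.
Rhythm Take starts after Brass Take ends, so nothing later overlaps Brass Take either.
Sectional Run-through starts after Rhythm Take ends.
Every pair is clear; the schedule has no overlaps.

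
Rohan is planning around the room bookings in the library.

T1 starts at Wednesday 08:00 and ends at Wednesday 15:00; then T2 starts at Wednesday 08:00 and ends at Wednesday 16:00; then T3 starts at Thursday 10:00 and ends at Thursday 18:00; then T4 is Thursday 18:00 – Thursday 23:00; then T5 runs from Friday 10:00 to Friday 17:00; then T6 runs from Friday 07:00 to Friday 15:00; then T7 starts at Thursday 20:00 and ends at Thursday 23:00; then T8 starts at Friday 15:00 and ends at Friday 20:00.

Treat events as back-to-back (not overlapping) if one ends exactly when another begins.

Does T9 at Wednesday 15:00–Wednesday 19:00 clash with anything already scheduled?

Yes — it overlaps T2

T1: ends Wednesday 15:00 at or before T9 starts Wednesday 15:00 → clear.
T2: starts Wednesday 08:00 before T9 ends Wednesday 19:00, and ends Wednesday 16:00 after T9 starts Wednesday 15:00 → overlap.
T3: starts Thursday 10:00 at or after T9 ends Wednesday 19:00 → clear.
T4: starts Thursday 18:00 at or after T9 ends Wednesday 19:00 → clear.
T7: starts Thursday 20:00 at or after T9 ends Wednesday 19:00 → clear.
T6: starts Friday 07:00 at or after T9 ends Wednesday 19:00 → clear.
T5: starts Friday 10:00 at or after T9 ends Wednesday 19:00 → clear.
T8: starts Friday 15:00 at or after T9 ends Wednesday 19:00 → clear.
T9 overlaps T2.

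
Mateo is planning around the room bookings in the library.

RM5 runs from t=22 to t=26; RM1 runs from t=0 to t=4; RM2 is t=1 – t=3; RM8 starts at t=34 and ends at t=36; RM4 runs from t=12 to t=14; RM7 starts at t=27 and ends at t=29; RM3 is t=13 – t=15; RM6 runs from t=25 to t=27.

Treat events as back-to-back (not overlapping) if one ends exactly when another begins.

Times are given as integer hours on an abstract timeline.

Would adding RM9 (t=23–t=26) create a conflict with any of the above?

RM1: ends t=4 at or before RM9 starts t=23 → clear.
RM2: ends t=3 at or before RM9 starts t=23 → clear.
RM4: ends t=14 at or before RM9 starts t=23 → clear.
RM3: ends t=15 at or before RM9 starts t=23 → clear.
RM5: starts t=22 before RM9 ends t=26, and ends t=26 after RM9 starts t=23 → overlap.
RM6: starts t=25 before RM9 ends t=26, and ends t=27 after RM9 starts t=23 → overlap.
RM7: starts t=27 at or after RM9 ends t=26 → clear.
RM8: starts t=34 at or after RM9 ends t=26 → clear.
RM9 overlaps RM5, RM6.

Yes — it overlaps RM5, RM6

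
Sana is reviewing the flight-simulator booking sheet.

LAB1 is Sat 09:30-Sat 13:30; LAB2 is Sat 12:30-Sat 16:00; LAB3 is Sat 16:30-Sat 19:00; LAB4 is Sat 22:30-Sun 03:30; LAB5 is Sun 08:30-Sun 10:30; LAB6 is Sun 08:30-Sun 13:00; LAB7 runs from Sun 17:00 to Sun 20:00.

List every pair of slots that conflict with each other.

LAB1 & LAB2, LAB5 & LAB6

Sorted by start: LAB1, LAB2, LAB3, LAB4, LAB5, LAB6, LAB7.
LAB2 starts before LAB1 ends → LAB1 and LAB2 overlap.
LAB3 starts after LAB1 ends — done with LAB1.
LAB3 starts after LAB2 ends — done with LAB2.
LAB4 starts after LAB3 ends — done with LAB3.
LAB5 starts after LAB4 ends — done with LAB4.
LAB6 starts before LAB5 ends → LAB5 and LAB6 overlap.
LAB7 starts after LAB5 ends.
LAB7 starts after LAB6 ends.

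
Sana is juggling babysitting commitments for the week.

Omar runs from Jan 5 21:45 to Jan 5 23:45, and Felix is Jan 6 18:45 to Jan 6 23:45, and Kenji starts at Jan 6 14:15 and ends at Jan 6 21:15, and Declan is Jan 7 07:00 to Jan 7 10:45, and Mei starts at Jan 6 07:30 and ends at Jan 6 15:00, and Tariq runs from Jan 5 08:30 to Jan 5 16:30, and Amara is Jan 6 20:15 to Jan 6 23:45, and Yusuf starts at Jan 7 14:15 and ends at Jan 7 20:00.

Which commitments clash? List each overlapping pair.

Two intervals overlap when each starts before the other ends.
Sorted by start: Tariq, Omar, Mei, Kenji, Felix, Amara, Declan, Yusuf.
Omar starts after Tariq ends, so Tariq has no further overlaps.
Mei starts after Omar ends, so Omar has no further overlaps.
Kenji starts before Mei ends → Mei and Kenji overlap.
Felix starts after Mei ends, so Mei has no further overlaps.
Felix starts before Kenji ends → Kenji and Felix overlap.
Amara starts before Kenji ends → Kenji and Amara overlap.
Declan starts after Kenji ends, so Kenji has no further overlaps.
Amara starts before Felix ends → Felix and Amara overlap.
Declan starts after Felix ends, so Felix has no further overlaps.
Declan starts after Amara ends, so Amara has no further overlaps.
Yusuf starts after Declan ends.

Amara & Felix, Amara & Kenji, Felix & Kenji, Kenji & Mei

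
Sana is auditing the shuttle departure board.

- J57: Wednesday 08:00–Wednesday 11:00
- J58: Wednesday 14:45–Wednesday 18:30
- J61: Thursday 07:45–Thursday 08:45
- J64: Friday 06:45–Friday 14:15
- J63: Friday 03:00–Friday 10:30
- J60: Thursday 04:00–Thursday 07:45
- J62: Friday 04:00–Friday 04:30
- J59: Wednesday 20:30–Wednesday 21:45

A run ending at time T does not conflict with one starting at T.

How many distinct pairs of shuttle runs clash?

2

Check each pair: they overlap iff neither finishes before the other starts.
Sorted by start: J57, J58, J59, J60, J61, J63, J62, J64.
J58 starts after J57 ends, so J57 has no further overlaps.
J59 starts after J58 ends, so J58 has no further overlaps.
J60 starts after J59 ends, so J59 has no further overlaps.
J61 starts exactly when J60 ends (back-to-back, no overlap), so J60 has no further overlaps.
J63 starts after J61 ends, so J61 has no further overlaps.
J62 starts before J63 ends → J63 and J62 overlap.
J64 starts before J63 ends → J63 and J64 overlap.
J64 starts after J62 ends.
Overlapping pairs: J62 & J63, J63 & J64 — 2 in total.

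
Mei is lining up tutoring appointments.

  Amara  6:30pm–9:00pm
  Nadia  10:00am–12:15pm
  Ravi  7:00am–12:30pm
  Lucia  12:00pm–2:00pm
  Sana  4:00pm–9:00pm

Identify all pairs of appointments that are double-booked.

Two intervals overlap when each starts before the other ends.
Sorted by start: Ravi, Nadia, Lucia, Sana, Amara.
Nadia starts before Ravi ends → Ravi and Nadia overlap.
Lucia starts before Ravi ends → Ravi and Lucia overlap.
Sana starts after Ravi ends; Ravi is clear from here.
Lucia starts before Nadia ends → Nadia and Lucia overlap.
Sana starts after Nadia ends; Nadia is clear from here.
Sana starts after Lucia ends; Lucia is clear from here.
Amara starts before Sana ends → Sana and Amara overlap.

Amara & Sana, Lucia & Nadia, Lucia & Ravi, Nadia & Ravi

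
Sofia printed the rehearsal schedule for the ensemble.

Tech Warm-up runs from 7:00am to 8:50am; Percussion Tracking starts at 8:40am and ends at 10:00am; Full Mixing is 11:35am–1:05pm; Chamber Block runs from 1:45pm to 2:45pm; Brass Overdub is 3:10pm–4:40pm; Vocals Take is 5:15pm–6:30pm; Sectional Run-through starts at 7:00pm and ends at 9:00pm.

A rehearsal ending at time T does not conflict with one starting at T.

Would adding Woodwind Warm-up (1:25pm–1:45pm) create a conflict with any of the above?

Tech Warm-up: ends 8:50am at or before Woodwind Warm-up starts 1:25pm → clear.
Percussion Tracking: ends 10:00am at or before Woodwind Warm-up starts 1:25pm → clear.
Full Mixing: ends 1:05pm at or before Woodwind Warm-up starts 1:25pm → clear.
Chamber Block: starts 1:45pm at or after Woodwind Warm-up ends 1:45pm → clear.
Brass Overdub: starts 3:10pm at or after Woodwind Warm-up ends 1:45pm → clear.
Vocals Take: starts 5:15pm at or after Woodwind Warm-up ends 1:45pm → clear.
Sectional Run-through: starts 7:00pm at or after Woodwind Warm-up ends 1:45pm → clear.

No — it doesn't clash with anything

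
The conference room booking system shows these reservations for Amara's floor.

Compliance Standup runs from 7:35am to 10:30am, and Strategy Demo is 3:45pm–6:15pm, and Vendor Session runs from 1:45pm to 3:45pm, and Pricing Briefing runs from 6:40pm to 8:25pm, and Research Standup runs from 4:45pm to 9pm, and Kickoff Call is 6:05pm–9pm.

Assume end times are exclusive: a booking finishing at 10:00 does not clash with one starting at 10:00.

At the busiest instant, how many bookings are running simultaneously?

3

Sweep the timeline, counting +1 at each start and −1 at each end (ends before starts at a tie):
7:35am start Compliance Standup → 1
10:30am end Compliance Standup → 0
1:45pm start Vendor Session → 1
3:45pm end Vendor Session → 0
3:45pm start Strategy Demo → 1
4:45pm start Research Standup → 2
6:05pm start Kickoff Call → 3
6:15pm end Strategy Demo → 2
6:40pm start Pricing Briefing → 3
8:25pm end Pricing Briefing → 2
9pm end Kickoff Call → 1
9pm end Research Standup → 0
Peak is 3, at 6:05pm (Kickoff Call, Research Standup, Strategy Demo).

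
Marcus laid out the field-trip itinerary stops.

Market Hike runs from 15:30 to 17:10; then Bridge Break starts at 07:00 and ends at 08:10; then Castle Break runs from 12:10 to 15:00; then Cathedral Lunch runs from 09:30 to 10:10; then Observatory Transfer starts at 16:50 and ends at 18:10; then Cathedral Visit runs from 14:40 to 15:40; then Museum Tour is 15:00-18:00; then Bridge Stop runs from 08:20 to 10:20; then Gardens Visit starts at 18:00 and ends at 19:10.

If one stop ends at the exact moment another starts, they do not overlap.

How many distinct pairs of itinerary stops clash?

Sorted by start: Bridge Break, Bridge Stop, Cathedral Lunch, Castle Break, Cathedral Visit, Museum Tour, Market Hike, Observatory Transfer, Gardens Visit.
Bridge Stop starts after Bridge Break ends, so nothing later overlaps Bridge Break either.
Cathedral Lunch starts before Bridge Stop ends → Bridge Stop and Cathedral Lunch overlap.
Castle Break starts after Bridge Stop ends, so nothing later overlaps Bridge Stop either.
Castle Break starts after Cathedral Lunch ends, so nothing later overlaps Cathedral Lunch either.
Cathedral Visit starts before Castle Break ends → Castle Break and Cathedral Visit overlap.
Museum Tour starts exactly when Castle Break ends (back-to-back, no overlap), so nothing later overlaps Castle Break either.
Museum Tour starts before Cathedral Visit ends → Cathedral Visit and Museum Tour overlap.
Market Hike starts before Cathedral Visit ends → Cathedral Visit and Market Hike overlap.
Observatory Transfer starts after Cathedral Visit ends, so nothing later overlaps Cathedral Visit either.
Market Hike starts before Museum Tour ends → Museum Tour and Market Hike overlap.
Observatory Transfer starts before Museum Tour ends → Museum Tour and Observatory Transfer overlap.
Gardens Visit starts exactly when Museum Tour ends (back-to-back, no overlap).
Observatory Transfer starts before Market Hike ends → Market Hike and Observatory Transfer overlap.
Gardens Visit starts after Market Hike ends.
Gardens Visit starts before Observatory Transfer ends → Observatory Transfer and Gardens Visit overlap.
Overlapping pairs: Bridge Stop & Cathedral Lunch, Castle Break & Cathedral Visit, Cathedral Visit & Market Hike, Cathedral Visit & Museum Tour, Gardens Visit & Observatory Transfer, Market Hike & Museum Tour, Market Hike & Observatory Transfer, Museum Tour & Observatory Transfer — 8 in total.

8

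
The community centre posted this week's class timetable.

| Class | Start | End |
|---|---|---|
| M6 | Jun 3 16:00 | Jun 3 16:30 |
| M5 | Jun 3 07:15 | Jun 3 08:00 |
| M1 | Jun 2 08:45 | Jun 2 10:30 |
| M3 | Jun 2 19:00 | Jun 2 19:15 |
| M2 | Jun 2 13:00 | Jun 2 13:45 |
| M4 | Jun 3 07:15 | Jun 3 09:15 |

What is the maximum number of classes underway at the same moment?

Sweep the timeline, counting +1 at each start and −1 at each end (ends before starts at a tie):
Jun 2 08:45 start M1 → 1
Jun 2 10:30 end M1 → 0
Jun 2 13:00 start M2 → 1
Jun 2 13:45 end M2 → 0
Jun 2 19:00 start M3 → 1
Jun 2 19:15 end M3 → 0
Jun 3 07:15 start M4 → 1
Jun 3 07:15 start M5 → 2
Jun 3 08:00 end M5 → 1
Jun 3 09:15 end M4 → 0
Jun 3 16:00 start M6 → 1
Jun 3 16:30 end M6 → 0
Peak is 2, at Jun 3 07:15 (M4, M5).

2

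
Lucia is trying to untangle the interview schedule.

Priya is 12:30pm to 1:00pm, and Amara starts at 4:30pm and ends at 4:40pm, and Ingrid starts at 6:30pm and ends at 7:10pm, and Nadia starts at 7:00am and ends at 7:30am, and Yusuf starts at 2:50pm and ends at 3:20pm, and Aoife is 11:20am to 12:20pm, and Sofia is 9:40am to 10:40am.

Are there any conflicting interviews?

Sorted by start: Nadia, Sofia, Aoife, Priya, Yusuf, Amara, Ingrid.
Sofia starts after Nadia ends, so Nadia has no further overlaps.
Aoife starts after Sofia ends, so Sofia has no further overlaps.
Priya starts after Aoife ends, so Aoife has no further overlaps.
Yusuf starts after Priya ends, so Priya has no further overlaps.
Amara starts after Yusuf ends, so Yusuf has no further overlaps.
Ingrid starts after Amara ends.
Every pair is clear; the schedule has no overlaps.

No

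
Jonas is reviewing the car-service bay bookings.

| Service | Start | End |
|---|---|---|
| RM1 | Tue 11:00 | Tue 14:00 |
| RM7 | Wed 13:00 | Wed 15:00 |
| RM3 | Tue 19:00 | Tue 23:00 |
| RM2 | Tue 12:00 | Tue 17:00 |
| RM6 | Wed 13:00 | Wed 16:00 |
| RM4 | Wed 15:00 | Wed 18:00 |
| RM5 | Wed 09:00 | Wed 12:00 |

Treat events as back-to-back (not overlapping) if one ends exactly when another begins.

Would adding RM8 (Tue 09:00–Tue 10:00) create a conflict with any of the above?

RM1: starts Tue 11:00 at or after RM8 ends Tue 10:00 → clear.
RM2: starts Tue 12:00 at or after RM8 ends Tue 10:00 → clear.
RM3: starts Tue 19:00 at or after RM8 ends Tue 10:00 → clear.
RM5: starts Wed 09:00 at or after RM8 ends Tue 10:00 → clear.
RM6: starts Wed 13:00 at or after RM8 ends Tue 10:00 → clear.
RM7: starts Wed 13:00 at or after RM8 ends Tue 10:00 → clear.
RM4: starts Wed 15:00 at or after RM8 ends Tue 10:00 → clear.

No — it doesn't clash with anything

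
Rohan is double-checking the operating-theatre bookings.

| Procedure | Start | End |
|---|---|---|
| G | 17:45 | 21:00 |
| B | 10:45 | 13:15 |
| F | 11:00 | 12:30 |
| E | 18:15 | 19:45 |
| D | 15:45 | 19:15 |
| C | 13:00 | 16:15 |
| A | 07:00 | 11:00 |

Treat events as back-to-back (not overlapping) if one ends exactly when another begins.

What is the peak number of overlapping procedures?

Walk through starts and ends in time order (an end at T is processed before a start at T):
07:00 start A → 1
10:45 start B → 2
11:00 end A → 1
11:00 start F → 2
12:30 end F → 1
13:00 start C → 2
13:15 end B → 1
15:45 start D → 2
16:15 end C → 1
17:45 start G → 2
18:15 start E → 3
19:15 end D → 2
19:45 end E → 1
21:00 end G → 0
Peak is 3, at 18:15 (D, E, G).

3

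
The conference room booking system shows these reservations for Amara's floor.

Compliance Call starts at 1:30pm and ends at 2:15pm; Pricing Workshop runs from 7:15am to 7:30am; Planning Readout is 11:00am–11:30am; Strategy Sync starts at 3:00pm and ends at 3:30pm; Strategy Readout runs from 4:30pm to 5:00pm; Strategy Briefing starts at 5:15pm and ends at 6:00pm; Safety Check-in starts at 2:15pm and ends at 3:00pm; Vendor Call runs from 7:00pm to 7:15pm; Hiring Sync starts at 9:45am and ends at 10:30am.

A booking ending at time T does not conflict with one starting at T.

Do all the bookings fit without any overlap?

Yes

Sorted by start: Pricing Workshop, Hiring Sync, Planning Readout, Compliance Call, Safety Check-in, Strategy Sync, Strategy Readout, Strategy Briefing, Vendor Call.
Hiring Sync starts after Pricing Workshop ends, so Pricing Workshop has no further overlaps.
Planning Readout starts after Hiring Sync ends, so Hiring Sync has no further overlaps.
Compliance Call starts after Planning Readout ends, so Planning Readout has no further overlaps.
Safety Check-in starts exactly when Compliance Call ends (back-to-back, no overlap), so Compliance Call has no further overlaps.
Strategy Sync starts exactly when Safety Check-in ends (back-to-back, no overlap), so Safety Check-in has no further overlaps.
Strategy Readout starts after Strategy Sync ends, so Strategy Sync has no further overlaps.
Strategy Briefing starts after Strategy Readout ends, so Strategy Readout has no further overlaps.
Vendor Call starts after Strategy Briefing ends.
Every pair is clear; the schedule has no overlaps.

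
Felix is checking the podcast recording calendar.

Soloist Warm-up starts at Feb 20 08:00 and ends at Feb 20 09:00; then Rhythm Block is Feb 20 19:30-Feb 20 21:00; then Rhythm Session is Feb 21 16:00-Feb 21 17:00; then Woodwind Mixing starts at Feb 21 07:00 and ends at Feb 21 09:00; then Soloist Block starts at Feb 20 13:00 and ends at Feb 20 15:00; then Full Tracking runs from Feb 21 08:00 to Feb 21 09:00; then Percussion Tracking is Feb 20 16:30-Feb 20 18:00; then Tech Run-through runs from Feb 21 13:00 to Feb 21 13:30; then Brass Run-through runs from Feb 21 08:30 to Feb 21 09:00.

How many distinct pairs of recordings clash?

3

Sorted by start: Soloist Warm-up, Soloist Block, Percussion Tracking, Rhythm Block, Woodwind Mixing, Full Tracking, Brass Run-through, Tech Run-through, Rhythm Session.
Soloist Block starts after Soloist Warm-up ends — done with Soloist Warm-up.
Percussion Tracking starts after Soloist Block ends — done with Soloist Block.
Rhythm Block starts after Percussion Tracking ends — done with Percussion Tracking.
Woodwind Mixing starts after Rhythm Block ends — done with Rhythm Block.
Full Tracking starts before Woodwind Mixing ends → Woodwind Mixing and Full Tracking overlap.
Brass Run-through starts before Woodwind Mixing ends → Woodwind Mixing and Brass Run-through overlap.
Tech Run-through starts after Woodwind Mixing ends — done with Woodwind Mixing.
Brass Run-through starts before Full Tracking ends → Full Tracking and Brass Run-through overlap.
Tech Run-through starts after Full Tracking ends — done with Full Tracking.
Tech Run-through starts after Brass Run-through ends — done with Brass Run-through.
Rhythm Session starts after Tech Run-through ends.
Overlapping pairs: Brass Run-through & Full Tracking, Brass Run-through & Woodwind Mixing, Full Tracking & Woodwind Mixing — 3 in total.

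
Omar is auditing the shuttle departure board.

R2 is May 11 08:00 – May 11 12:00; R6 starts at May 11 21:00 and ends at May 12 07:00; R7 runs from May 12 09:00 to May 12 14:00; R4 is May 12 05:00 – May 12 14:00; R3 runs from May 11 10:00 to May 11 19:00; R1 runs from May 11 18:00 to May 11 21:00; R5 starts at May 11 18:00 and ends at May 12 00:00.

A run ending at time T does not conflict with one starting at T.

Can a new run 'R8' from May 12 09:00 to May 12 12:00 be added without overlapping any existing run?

No — it overlaps R4, R7

R2: ends May 11 12:00 at or before R8 starts May 12 09:00 → clear.
R3: ends May 11 19:00 at or before R8 starts May 12 09:00 → clear.
R1: ends May 11 21:00 at or before R8 starts May 12 09:00 → clear.
R5: ends May 12 00:00 at or before R8 starts May 12 09:00 → clear.
R6: ends May 12 07:00 at or before R8 starts May 12 09:00 → clear.
R4: starts May 12 05:00 before R8 ends May 12 12:00, and ends May 12 14:00 after R8 starts May 12 09:00 → overlap.
R7: starts May 12 09:00 before R8 ends May 12 12:00, and ends May 12 14:00 after R8 starts May 12 09:00 → overlap.
R8 overlaps R4, R7.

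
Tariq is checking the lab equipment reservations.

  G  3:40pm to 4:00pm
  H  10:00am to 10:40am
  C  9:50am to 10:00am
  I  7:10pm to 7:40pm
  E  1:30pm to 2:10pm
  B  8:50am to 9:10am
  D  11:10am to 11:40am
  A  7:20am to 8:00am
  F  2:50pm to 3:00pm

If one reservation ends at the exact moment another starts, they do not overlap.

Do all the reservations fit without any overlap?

Sorted by start: A, B, C, H, D, E, F, G, I.
B starts after A ends — done with A.
C starts after B ends — done with B.
H starts exactly when C ends (back-to-back, no overlap) — done with C.
D starts after H ends — done with H.
E starts after D ends — done with D.
F starts after E ends — done with E.
G starts after F ends — done with F.
I starts after G ends.
Every pair is clear; the schedule has no overlaps.

Yes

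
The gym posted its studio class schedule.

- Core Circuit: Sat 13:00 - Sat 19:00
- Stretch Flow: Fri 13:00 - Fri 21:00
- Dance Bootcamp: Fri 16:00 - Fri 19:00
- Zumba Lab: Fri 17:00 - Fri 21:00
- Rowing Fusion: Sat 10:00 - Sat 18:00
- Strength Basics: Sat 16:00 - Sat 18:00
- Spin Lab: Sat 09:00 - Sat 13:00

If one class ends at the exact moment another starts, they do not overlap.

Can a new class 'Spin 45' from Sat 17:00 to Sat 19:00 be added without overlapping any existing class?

No — it overlaps Core Circuit, Rowing Fusion, Strength Basics

Stretch Flow: ends Fri 21:00 at or before Spin 45 starts Sat 17:00 → clear.
Dance Bootcamp: ends Fri 19:00 at or before Spin 45 starts Sat 17:00 → clear.
Zumba Lab: ends Fri 21:00 at or before Spin 45 starts Sat 17:00 → clear.
Spin Lab: ends Sat 13:00 at or before Spin 45 starts Sat 17:00 → clear.
Rowing Fusion: starts Sat 10:00 before Spin 45 ends Sat 19:00, and ends Sat 18:00 after Spin 45 starts Sat 17:00 → overlap.
Core Circuit: starts Sat 13:00 before Spin 45 ends Sat 19:00, and ends Sat 19:00 after Spin 45 starts Sat 17:00 → overlap.
Strength Basics: starts Sat 16:00 before Spin 45 ends Sat 19:00, and ends Sat 18:00 after Spin 45 starts Sat 17:00 → overlap.
Spin 45 overlaps Core Circuit, Rowing Fusion, Strength Basics.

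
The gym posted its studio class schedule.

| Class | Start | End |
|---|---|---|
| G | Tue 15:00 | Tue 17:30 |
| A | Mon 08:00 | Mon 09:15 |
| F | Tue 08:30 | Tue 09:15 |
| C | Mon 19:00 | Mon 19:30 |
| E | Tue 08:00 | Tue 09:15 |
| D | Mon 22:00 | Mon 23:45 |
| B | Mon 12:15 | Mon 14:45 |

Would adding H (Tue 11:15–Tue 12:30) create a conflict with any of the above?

No — it doesn't clash with anything

A: ends Mon 09:15 at or before H starts Tue 11:15 → clear.
B: ends Mon 14:45 at or before H starts Tue 11:15 → clear.
C: ends Mon 19:30 at or before H starts Tue 11:15 → clear.
D: ends Mon 23:45 at or before H starts Tue 11:15 → clear.
E: ends Tue 09:15 at or before H starts Tue 11:15 → clear.
F: ends Tue 09:15 at or before H starts Tue 11:15 → clear.
G: starts Tue 15:00 at or after H ends Tue 12:30 → clear.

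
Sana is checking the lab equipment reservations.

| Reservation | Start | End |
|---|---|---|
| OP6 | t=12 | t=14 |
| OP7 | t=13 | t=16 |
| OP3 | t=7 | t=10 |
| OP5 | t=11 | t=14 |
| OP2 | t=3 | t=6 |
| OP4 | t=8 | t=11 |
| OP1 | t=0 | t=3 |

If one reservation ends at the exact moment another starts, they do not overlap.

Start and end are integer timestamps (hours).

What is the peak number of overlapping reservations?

Sort all start/end points and keep a running count:
t=0 start OP1 → 1
t=3 end OP1 → 0
t=3 start OP2 → 1
t=6 end OP2 → 0
t=7 start OP3 → 1
t=8 start OP4 → 2
t=10 end OP3 → 1
t=11 end OP4 → 0
t=11 start OP5 → 1
t=12 start OP6 → 2
t=13 start OP7 → 3
t=14 end OP5 → 2
t=14 end OP6 → 1
t=16 end OP7 → 0
Peak is 3, at t=13 (OP5, OP6, OP7).

3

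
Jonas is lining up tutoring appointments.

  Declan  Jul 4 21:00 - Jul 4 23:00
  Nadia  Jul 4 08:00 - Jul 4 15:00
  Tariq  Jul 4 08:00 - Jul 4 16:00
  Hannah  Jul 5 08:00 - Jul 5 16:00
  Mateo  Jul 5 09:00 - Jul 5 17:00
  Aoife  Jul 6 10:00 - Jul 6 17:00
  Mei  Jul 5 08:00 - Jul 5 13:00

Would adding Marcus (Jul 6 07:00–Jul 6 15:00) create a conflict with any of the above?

Tariq: ends Jul 4 16:00 at or before Marcus starts Jul 6 07:00 → clear.
Nadia: ends Jul 4 15:00 at or before Marcus starts Jul 6 07:00 → clear.
Declan: ends Jul 4 23:00 at or before Marcus starts Jul 6 07:00 → clear.
Hannah: ends Jul 5 16:00 at or before Marcus starts Jul 6 07:00 → clear.
Mei: ends Jul 5 13:00 at or before Marcus starts Jul 6 07:00 → clear.
Mateo: ends Jul 5 17:00 at or before Marcus starts Jul 6 07:00 → clear.
Aoife: starts Jul 6 10:00 before Marcus ends Jul 6 15:00, and ends Jul 6 17:00 after Marcus starts Jul 6 07:00 → overlap.
Marcus overlaps Aoife.

Yes — it overlaps Aoife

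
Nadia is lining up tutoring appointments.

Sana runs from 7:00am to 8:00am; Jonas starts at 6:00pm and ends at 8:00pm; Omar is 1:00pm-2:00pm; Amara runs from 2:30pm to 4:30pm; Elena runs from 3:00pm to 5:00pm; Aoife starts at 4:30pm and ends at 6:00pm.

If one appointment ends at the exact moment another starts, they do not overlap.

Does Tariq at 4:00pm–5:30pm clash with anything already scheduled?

Sana: ends 8:00am at or before Tariq starts 4:00pm → clear.
Omar: ends 2:00pm at or before Tariq starts 4:00pm → clear.
Amara: starts 2:30pm before Tariq ends 5:30pm, and ends 4:30pm after Tariq starts 4:00pm → overlap.
Elena: starts 3:00pm before Tariq ends 5:30pm, and ends 5:00pm after Tariq starts 4:00pm → overlap.
Aoife: starts 4:30pm before Tariq ends 5:30pm, and ends 6:00pm after Tariq starts 4:00pm → overlap.
Jonas: starts 6:00pm at or after Tariq ends 5:30pm → clear.
Tariq overlaps Amara, Elena, Aoife.

Yes — it overlaps Amara, Aoife, Elena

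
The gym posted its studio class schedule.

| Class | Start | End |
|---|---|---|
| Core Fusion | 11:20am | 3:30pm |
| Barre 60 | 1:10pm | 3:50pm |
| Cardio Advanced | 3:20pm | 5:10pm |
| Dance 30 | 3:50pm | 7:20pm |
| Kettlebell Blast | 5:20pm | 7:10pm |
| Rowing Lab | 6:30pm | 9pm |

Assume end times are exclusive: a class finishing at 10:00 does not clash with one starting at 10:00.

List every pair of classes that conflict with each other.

Barre 60 & Cardio Advanced, Barre 60 & Core Fusion, Cardio Advanced & Core Fusion, Cardio Advanced & Dance 30, Dance 30 & Kettlebell Blast, Dance 30 & Rowing Lab, Kettlebell Blast & Rowing Lab

Check each pair: they overlap iff neither finishes before the other starts.
Sorted by start: Core Fusion, Barre 60, Cardio Advanced, Dance 30, Kettlebell Blast, Rowing Lab.
Barre 60 starts before Core Fusion ends → Core Fusion and Barre 60 overlap.
Cardio Advanced starts before Core Fusion ends → Core Fusion and Cardio Advanced overlap.
Dance 30 starts after Core Fusion ends; Core Fusion is clear from here.
Cardio Advanced starts before Barre 60 ends → Barre 60 and Cardio Advanced overlap.
Dance 30 starts exactly when Barre 60 ends (back-to-back, no overlap); Barre 60 is clear from here.
Dance 30 starts before Cardio Advanced ends → Cardio Advanced and Dance 30 overlap.
Kettlebell Blast starts after Cardio Advanced ends; Cardio Advanced is clear from here.
Kettlebell Blast starts before Dance 30 ends → Dance 30 and Kettlebell Blast overlap.
Rowing Lab starts before Dance 30 ends → Dance 30 and Rowing Lab overlap.
Rowing Lab starts before Kettlebell Blast ends → Kettlebell Blast and Rowing Lab overlap.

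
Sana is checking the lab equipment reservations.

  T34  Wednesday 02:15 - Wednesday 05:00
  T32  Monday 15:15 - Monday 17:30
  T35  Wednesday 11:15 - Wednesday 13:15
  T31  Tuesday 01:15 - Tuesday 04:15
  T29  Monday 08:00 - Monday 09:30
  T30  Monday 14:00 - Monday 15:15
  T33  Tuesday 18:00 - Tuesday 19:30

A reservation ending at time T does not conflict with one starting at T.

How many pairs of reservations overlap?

Sorted by start: T29, T30, T32, T31, T33, T34, T35.
T30 starts after T29 ends — done with T29.
T32 starts exactly when T30 ends (back-to-back, no overlap) — done with T30.
T31 starts after T32 ends — done with T32.
T33 starts after T31 ends — done with T31.
T34 starts after T33 ends — done with T33.
T35 starts after T34 ends.
No pair overlaps.

0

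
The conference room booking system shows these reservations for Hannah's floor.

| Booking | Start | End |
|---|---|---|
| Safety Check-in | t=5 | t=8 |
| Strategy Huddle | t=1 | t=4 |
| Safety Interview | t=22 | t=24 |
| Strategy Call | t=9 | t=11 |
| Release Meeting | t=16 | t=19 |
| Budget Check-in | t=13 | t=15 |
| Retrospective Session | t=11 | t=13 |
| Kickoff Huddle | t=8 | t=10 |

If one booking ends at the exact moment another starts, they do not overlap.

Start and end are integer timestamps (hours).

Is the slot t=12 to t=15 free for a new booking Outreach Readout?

No — it overlaps Budget Check-in, Retrospective Session

Strategy Huddle: ends t=4 at or before Outreach Readout starts t=12 → clear.
Safety Check-in: ends t=8 at or before Outreach Readout starts t=12 → clear.
Kickoff Huddle: ends t=10 at or before Outreach Readout starts t=12 → clear.
Strategy Call: ends t=11 at or before Outreach Readout starts t=12 → clear.
Retrospective Session: starts t=11 before Outreach Readout ends t=15, and ends t=13 after Outreach Readout starts t=12 → overlap.
Budget Check-in: starts t=13 before Outreach Readout ends t=15, and ends t=15 after Outreach Readout starts t=12 → overlap.
Release Meeting: starts t=16 at or after Outreach Readout ends t=15 → clear.
Safety Interview: starts t=22 at or after Outreach Readout ends t=15 → clear.
Outreach Readout overlaps Retrospective Session, Budget Check-in.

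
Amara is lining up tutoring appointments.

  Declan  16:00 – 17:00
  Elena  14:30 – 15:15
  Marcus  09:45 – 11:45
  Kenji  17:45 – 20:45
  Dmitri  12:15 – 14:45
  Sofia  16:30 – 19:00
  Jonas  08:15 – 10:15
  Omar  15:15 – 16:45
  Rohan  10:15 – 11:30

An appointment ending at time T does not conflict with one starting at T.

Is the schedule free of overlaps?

Two intervals overlap when each starts before the other ends.
Sorted by start: Jonas, Marcus, Rohan, Dmitri, Elena, Omar, Declan, Sofia, Kenji.
Marcus starts before Jonas ends → Jonas and Marcus overlap.
That's a conflict, so the schedule is not conflict-free.

No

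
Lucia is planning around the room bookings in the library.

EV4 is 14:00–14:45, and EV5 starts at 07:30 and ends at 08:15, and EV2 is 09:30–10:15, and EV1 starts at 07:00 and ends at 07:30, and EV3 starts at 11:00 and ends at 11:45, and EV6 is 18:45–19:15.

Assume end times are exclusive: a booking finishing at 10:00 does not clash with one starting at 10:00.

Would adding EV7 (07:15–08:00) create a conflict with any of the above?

Yes — it overlaps EV1, EV5

EV1: starts 07:00 before EV7 ends 08:00, and ends 07:30 after EV7 starts 07:15 → overlap.
EV5: starts 07:30 before EV7 ends 08:00, and ends 08:15 after EV7 starts 07:15 → overlap.
EV2: starts 09:30 at or after EV7 ends 08:00 → clear.
EV3: starts 11:00 at or after EV7 ends 08:00 → clear.
EV4: starts 14:00 at or after EV7 ends 08:00 → clear.
EV6: starts 18:45 at or after EV7 ends 08:00 → clear.
EV7 overlaps EV1, EV5.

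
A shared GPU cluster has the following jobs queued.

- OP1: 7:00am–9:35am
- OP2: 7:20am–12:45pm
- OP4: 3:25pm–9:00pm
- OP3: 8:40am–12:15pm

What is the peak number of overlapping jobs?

Sweep the timeline, counting +1 at each start and −1 at each end (ends before starts at a tie):
7:00am start OP1 → 1
7:20am start OP2 → 2
8:40am start OP3 → 3
9:35am end OP1 → 2
12:15pm end OP3 → 1
12:45pm end OP2 → 0
3:25pm start OP4 → 1
9:00pm end OP4 → 0
Peak is 3, at 8:40am (OP1, OP2, OP3).

3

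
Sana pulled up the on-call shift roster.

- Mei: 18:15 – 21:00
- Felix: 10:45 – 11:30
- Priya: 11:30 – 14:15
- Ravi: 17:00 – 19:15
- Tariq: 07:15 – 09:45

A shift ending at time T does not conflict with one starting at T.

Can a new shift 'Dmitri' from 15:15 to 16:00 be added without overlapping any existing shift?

Yes — the slot is free

Tariq: ends 09:45 at or before Dmitri starts 15:15 → clear.
Felix: ends 11:30 at or before Dmitri starts 15:15 → clear.
Priya: ends 14:15 at or before Dmitri starts 15:15 → clear.
Ravi: starts 17:00 at or after Dmitri ends 16:00 → clear.
Mei: starts 18:15 at or after Dmitri ends 16:00 → clear.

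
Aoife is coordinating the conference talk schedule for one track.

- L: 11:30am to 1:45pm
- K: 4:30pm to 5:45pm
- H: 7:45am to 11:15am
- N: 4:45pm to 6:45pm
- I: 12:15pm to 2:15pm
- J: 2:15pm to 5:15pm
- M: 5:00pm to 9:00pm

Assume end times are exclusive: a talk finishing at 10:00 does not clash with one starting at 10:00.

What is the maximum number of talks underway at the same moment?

4

Sort all start/end points and keep a running count:
7:45am start H → 1
11:15am end H → 0
11:30am start L → 1
12:15pm start I → 2
1:45pm end L → 1
2:15pm end I → 0
2:15pm start J → 1
4:30pm start K → 2
4:45pm start N → 3
5:00pm start M → 4
5:15pm end J → 3
5:45pm end K → 2
6:45pm end N → 1
9:00pm end M → 0
Peak is 4, at 5:00pm (J, K, M, N).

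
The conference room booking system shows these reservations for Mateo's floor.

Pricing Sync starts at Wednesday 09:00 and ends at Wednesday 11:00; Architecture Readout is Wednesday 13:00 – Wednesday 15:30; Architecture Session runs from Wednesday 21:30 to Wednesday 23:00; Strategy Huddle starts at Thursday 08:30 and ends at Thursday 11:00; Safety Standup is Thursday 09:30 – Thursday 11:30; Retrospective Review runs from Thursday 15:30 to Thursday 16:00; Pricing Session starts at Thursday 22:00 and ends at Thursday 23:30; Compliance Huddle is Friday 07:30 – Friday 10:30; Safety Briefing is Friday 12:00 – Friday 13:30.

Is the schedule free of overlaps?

No

Sorted by start: Pricing Sync, Architecture Readout, Architecture Session, Strategy Huddle, Safety Standup, Retrospective Review, Pricing Session, Compliance Huddle, Safety Briefing.
Architecture Readout starts after Pricing Sync ends; Pricing Sync is clear from here.
Architecture Session starts after Architecture Readout ends; Architecture Readout is clear from here.
Strategy Huddle starts after Architecture Session ends; Architecture Session is clear from here.
Safety Standup starts before Strategy Huddle ends → Strategy Huddle and Safety Standup overlap.
That's a conflict, so the schedule is not conflict-free.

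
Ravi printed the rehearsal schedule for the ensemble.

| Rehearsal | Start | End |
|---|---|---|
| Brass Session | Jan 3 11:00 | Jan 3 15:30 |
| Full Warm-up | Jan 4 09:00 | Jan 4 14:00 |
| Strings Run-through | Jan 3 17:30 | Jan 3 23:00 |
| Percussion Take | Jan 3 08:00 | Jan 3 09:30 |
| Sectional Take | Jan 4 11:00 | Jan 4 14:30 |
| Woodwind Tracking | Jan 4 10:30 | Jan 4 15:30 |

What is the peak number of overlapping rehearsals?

Sweep the timeline, counting +1 at each start and −1 at each end (ends before starts at a tie):
Jan 3 08:00 start Percussion Take → 1
Jan 3 09:30 end Percussion Take → 0
Jan 3 11:00 start Brass Session → 1
Jan 3 15:30 end Brass Session → 0
Jan 3 17:30 start Strings Run-through → 1
Jan 3 23:00 end Strings Run-through → 0
Jan 4 09:00 start Full Warm-up → 1
Jan 4 10:30 start Woodwind Tracking → 2
Jan 4 11:00 start Sectional Take → 3
Jan 4 14:00 end Full Warm-up → 2
Jan 4 14:30 end Sectional Take → 1
Jan 4 15:30 end Woodwind Tracking → 0
Peak is 3, at Jan 4 11:00 (Full Warm-up, Sectional Take, Woodwind Tracking).

3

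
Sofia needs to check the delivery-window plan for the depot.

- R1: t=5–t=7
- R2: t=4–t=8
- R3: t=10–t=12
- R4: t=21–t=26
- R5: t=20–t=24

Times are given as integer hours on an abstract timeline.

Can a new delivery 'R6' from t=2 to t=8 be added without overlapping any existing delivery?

R2: starts t=4 before R6 ends t=8, and ends t=8 after R6 starts t=2 → overlap.
R1: starts t=5 before R6 ends t=8, and ends t=7 after R6 starts t=2 → overlap.
R3: starts t=10 at or after R6 ends t=8 → clear.
R5: starts t=20 at or after R6 ends t=8 → clear.
R4: starts t=21 at or after R6 ends t=8 → clear.
R6 overlaps R1, R2.

No — it overlaps R1, R2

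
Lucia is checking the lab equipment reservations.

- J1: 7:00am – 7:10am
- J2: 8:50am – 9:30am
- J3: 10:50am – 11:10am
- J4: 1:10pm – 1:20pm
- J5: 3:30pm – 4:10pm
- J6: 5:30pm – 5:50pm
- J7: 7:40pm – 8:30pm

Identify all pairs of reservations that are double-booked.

none

Check each pair: they overlap iff neither finishes before the other starts.
Sorted by start: J1, J2, J3, J4, J5, J6, J7.
J2 starts after J1 ends, so nothing later overlaps J1 either.
J3 starts after J2 ends, so nothing later overlaps J2 either.
J4 starts after J3 ends, so nothing later overlaps J3 either.
J5 starts after J4 ends, so nothing later overlaps J4 either.
J6 starts after J5 ends, so nothing later overlaps J5 either.
J7 starts after J6 ends.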